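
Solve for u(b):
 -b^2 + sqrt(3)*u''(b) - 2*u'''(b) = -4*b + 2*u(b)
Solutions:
 u(b) = C1*exp(b*(3^(2/3)/(-sqrt(3) + sqrt(-3 + (36 - sqrt(3))^2) + 36)^(1/3) + 2*sqrt(3) + 3^(1/3)*(-sqrt(3) + sqrt(-3 + (36 - sqrt(3))^2) + 36)^(1/3))/12)*sin(sqrt(3)*b*(-(-3*sqrt(3) + 4*sqrt(-27/16 + (27 - 3*sqrt(3)/4)^2) + 108)^(1/3) + 3/(-3*sqrt(3) + 4*sqrt(-27/16 + (27 - 3*sqrt(3)/4)^2) + 108)^(1/3))/12) + C2*exp(b*(3^(2/3)/(-sqrt(3) + sqrt(-3 + (36 - sqrt(3))^2) + 36)^(1/3) + 2*sqrt(3) + 3^(1/3)*(-sqrt(3) + sqrt(-3 + (36 - sqrt(3))^2) + 36)^(1/3))/12)*cos(sqrt(3)*b*(-(-3*sqrt(3) + 4*sqrt(-27/16 + (27 - 3*sqrt(3)/4)^2) + 108)^(1/3) + 3/(-3*sqrt(3) + 4*sqrt(-27/16 + (27 - 3*sqrt(3)/4)^2) + 108)^(1/3))/12) + C3*exp(b*(-3^(1/3)*(-sqrt(3) + sqrt(-3 + (36 - sqrt(3))^2) + 36)^(1/3) - 3^(2/3)/(-sqrt(3) + sqrt(-3 + (36 - sqrt(3))^2) + 36)^(1/3) + sqrt(3))/6) - b^2/2 + 2*b - sqrt(3)/2


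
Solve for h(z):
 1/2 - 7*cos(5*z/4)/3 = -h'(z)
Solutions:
 h(z) = C1 - z/2 + 28*sin(5*z/4)/15


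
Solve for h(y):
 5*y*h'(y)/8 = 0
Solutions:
 h(y) = C1


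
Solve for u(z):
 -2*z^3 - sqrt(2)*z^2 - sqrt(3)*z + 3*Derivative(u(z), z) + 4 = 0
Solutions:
 u(z) = C1 + z^4/6 + sqrt(2)*z^3/9 + sqrt(3)*z^2/6 - 4*z/3


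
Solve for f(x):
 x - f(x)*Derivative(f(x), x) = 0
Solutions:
 f(x) = -sqrt(C1 + x^2)
 f(x) = sqrt(C1 + x^2)


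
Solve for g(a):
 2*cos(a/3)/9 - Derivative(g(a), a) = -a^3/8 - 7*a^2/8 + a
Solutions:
 g(a) = C1 + a^4/32 + 7*a^3/24 - a^2/2 + 2*sin(a/3)/3


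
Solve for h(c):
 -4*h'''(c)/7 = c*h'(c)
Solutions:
 h(c) = C1 + Integral(C2*airyai(-14^(1/3)*c/2) + C3*airybi(-14^(1/3)*c/2), c)


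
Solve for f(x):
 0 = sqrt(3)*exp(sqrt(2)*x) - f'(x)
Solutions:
 f(x) = C1 + sqrt(6)*exp(sqrt(2)*x)/2


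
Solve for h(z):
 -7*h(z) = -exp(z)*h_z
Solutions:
 h(z) = C1*exp(-7*exp(-z))


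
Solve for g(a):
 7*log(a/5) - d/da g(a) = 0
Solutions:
 g(a) = C1 + 7*a*log(a) - a*log(78125) - 7*a


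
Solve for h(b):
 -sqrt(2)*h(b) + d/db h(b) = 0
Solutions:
 h(b) = C1*exp(sqrt(2)*b)


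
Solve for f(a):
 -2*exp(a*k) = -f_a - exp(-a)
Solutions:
 f(a) = C1 + exp(-a) + 2*exp(a*k)/k


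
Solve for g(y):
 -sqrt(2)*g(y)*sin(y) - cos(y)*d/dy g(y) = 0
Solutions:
 g(y) = C1*cos(y)^(sqrt(2))


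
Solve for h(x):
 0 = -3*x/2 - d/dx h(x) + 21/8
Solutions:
 h(x) = C1 - 3*x^2/4 + 21*x/8


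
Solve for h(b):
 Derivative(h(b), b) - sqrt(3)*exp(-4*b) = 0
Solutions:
 h(b) = C1 - sqrt(3)*exp(-4*b)/4


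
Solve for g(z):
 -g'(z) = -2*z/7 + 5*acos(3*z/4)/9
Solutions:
 g(z) = C1 + z^2/7 - 5*z*acos(3*z/4)/9 + 5*sqrt(16 - 9*z^2)/27


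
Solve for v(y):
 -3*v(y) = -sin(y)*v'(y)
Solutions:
 v(y) = C1*(cos(y) - 1)^(3/2)/(cos(y) + 1)^(3/2)


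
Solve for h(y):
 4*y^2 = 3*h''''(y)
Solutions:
 h(y) = C1 + C2*y + C3*y^2 + C4*y^3 + y^6/270


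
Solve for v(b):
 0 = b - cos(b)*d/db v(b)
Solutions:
 v(b) = C1 + Integral(b/cos(b), b)


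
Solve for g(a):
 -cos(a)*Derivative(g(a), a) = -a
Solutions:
 g(a) = C1 + Integral(a/cos(a), a)


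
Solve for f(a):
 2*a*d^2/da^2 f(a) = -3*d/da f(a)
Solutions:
 f(a) = C1 + C2/sqrt(a)


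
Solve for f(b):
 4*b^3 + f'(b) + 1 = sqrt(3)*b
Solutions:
 f(b) = C1 - b^4 + sqrt(3)*b^2/2 - b


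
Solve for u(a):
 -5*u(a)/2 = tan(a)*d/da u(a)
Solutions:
 u(a) = C1/sin(a)^(5/2)


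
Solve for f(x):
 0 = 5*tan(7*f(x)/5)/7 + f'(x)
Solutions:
 f(x) = -5*asin(C1*exp(-x))/7 + 5*pi/7
 f(x) = 5*asin(C1*exp(-x))/7


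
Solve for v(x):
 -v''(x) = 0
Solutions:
 v(x) = C1 + C2*x


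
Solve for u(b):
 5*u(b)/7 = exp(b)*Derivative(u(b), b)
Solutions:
 u(b) = C1*exp(-5*exp(-b)/7)


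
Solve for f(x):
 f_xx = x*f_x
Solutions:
 f(x) = C1 + C2*erfi(sqrt(2)*x/2)


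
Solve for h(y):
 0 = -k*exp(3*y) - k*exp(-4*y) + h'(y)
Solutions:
 h(y) = C1 + k*exp(3*y)/3 - k*exp(-4*y)/4


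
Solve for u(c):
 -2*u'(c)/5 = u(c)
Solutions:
 u(c) = C1*exp(-5*c/2)


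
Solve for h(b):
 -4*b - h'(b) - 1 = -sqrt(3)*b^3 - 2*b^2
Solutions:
 h(b) = C1 + sqrt(3)*b^4/4 + 2*b^3/3 - 2*b^2 - b


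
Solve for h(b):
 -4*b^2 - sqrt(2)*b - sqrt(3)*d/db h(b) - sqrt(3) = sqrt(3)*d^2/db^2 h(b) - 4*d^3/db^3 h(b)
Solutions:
 h(b) = C1 + C2*exp(b*(sqrt(3) + sqrt(3 + 16*sqrt(3)))/8) + C3*exp(b*(-sqrt(3 + 16*sqrt(3)) + sqrt(3))/8) - 4*sqrt(3)*b^3/9 - sqrt(6)*b^2/6 + 4*sqrt(3)*b^2/3 - 35*b/3 - 8*sqrt(3)*b/3 + sqrt(6)*b/3


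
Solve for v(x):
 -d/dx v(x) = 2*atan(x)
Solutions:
 v(x) = C1 - 2*x*atan(x) + log(x^2 + 1)


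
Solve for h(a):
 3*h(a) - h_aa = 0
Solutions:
 h(a) = C1*exp(-sqrt(3)*a) + C2*exp(sqrt(3)*a)


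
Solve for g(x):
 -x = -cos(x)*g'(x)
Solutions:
 g(x) = C1 + Integral(x/cos(x), x)


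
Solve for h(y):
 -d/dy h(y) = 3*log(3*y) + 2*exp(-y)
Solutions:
 h(y) = C1 - 3*y*log(y) + 3*y*(1 - log(3)) + 2*exp(-y)


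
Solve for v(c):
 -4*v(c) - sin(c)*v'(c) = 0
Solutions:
 v(c) = C1*(cos(c)^2 + 2*cos(c) + 1)/(cos(c)^2 - 2*cos(c) + 1)


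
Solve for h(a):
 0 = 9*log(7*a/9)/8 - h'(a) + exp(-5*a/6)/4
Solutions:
 h(a) = C1 + 9*a*log(a)/8 + 9*a*(-2*log(3) - 1 + log(7))/8 - 3*exp(-5*a/6)/10


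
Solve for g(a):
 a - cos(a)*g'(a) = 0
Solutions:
 g(a) = C1 + Integral(a/cos(a), a)


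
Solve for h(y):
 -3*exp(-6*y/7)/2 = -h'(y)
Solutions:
 h(y) = C1 - 7*exp(-6*y/7)/4


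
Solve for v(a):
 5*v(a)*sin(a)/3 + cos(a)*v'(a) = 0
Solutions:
 v(a) = C1*cos(a)^(5/3)


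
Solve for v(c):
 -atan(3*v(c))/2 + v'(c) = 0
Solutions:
 Integral(1/atan(3*_y), (_y, v(c))) = C1 + c/2


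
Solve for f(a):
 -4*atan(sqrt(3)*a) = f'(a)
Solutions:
 f(a) = C1 - 4*a*atan(sqrt(3)*a) + 2*sqrt(3)*log(3*a^2 + 1)/3


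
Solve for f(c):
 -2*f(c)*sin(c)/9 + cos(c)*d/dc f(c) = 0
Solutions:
 f(c) = C1/cos(c)^(2/9)


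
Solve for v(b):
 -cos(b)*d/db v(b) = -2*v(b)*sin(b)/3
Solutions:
 v(b) = C1/cos(b)^(2/3)


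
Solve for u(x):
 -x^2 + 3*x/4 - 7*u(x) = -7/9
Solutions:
 u(x) = -x^2/7 + 3*x/28 + 1/9


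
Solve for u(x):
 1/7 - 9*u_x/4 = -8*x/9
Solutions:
 u(x) = C1 + 16*x^2/81 + 4*x/63


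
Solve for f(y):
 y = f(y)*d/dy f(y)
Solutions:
 f(y) = -sqrt(C1 + y^2)
 f(y) = sqrt(C1 + y^2)


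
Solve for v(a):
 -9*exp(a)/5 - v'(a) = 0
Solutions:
 v(a) = C1 - 9*exp(a)/5


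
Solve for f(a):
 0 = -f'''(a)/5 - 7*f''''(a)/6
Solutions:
 f(a) = C1 + C2*a + C3*a^2 + C4*exp(-6*a/35)


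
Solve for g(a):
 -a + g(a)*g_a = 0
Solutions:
 g(a) = -sqrt(C1 + a^2)
 g(a) = sqrt(C1 + a^2)


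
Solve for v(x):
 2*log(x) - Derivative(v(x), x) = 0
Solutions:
 v(x) = C1 + 2*x*log(x) - 2*x


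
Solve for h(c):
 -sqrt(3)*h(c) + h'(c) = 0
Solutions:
 h(c) = C1*exp(sqrt(3)*c)


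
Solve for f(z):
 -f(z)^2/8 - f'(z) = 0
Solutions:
 f(z) = 8/(C1 + z)


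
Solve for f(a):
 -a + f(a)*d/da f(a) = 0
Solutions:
 f(a) = -sqrt(C1 + a^2)
 f(a) = sqrt(C1 + a^2)


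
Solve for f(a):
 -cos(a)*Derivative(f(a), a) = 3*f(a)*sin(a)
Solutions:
 f(a) = C1*cos(a)^3


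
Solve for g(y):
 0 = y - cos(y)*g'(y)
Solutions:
 g(y) = C1 + Integral(y/cos(y), y)


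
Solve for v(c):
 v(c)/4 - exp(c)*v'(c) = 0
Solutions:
 v(c) = C1*exp(-exp(-c)/4)


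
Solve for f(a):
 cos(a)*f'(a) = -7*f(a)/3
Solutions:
 f(a) = C1*(sin(a) - 1)^(7/6)/(sin(a) + 1)^(7/6)


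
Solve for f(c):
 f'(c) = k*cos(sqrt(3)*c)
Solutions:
 f(c) = C1 + sqrt(3)*k*sin(sqrt(3)*c)/3


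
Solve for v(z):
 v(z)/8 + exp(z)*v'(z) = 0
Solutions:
 v(z) = C1*exp(exp(-z)/8)


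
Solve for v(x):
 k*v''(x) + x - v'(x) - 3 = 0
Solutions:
 v(x) = C1 + C2*exp(x/k) + k*x + x^2/2 - 3*x


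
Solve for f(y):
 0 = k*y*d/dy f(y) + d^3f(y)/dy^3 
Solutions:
 f(y) = C1 + Integral(C2*airyai(y*(-k)^(1/3)) + C3*airybi(y*(-k)^(1/3)), y)


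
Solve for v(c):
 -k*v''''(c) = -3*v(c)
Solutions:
 v(c) = C1*exp(-3^(1/4)*c*(1/k)^(1/4)) + C2*exp(3^(1/4)*c*(1/k)^(1/4)) + C3*exp(-3^(1/4)*I*c*(1/k)^(1/4)) + C4*exp(3^(1/4)*I*c*(1/k)^(1/4))


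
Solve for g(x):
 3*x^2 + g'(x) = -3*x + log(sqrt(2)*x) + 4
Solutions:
 g(x) = C1 - x^3 - 3*x^2/2 + x*log(x) + x*log(2)/2 + 3*x


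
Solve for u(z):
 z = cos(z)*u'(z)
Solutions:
 u(z) = C1 + Integral(z/cos(z), z)


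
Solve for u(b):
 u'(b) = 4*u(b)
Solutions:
 u(b) = C1*exp(4*b)


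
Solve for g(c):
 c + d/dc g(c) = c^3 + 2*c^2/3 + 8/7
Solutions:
 g(c) = C1 + c^4/4 + 2*c^3/9 - c^2/2 + 8*c/7


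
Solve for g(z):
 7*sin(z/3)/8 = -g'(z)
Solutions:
 g(z) = C1 + 21*cos(z/3)/8


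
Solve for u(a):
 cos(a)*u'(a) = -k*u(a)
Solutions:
 u(a) = C1*exp(k*(log(sin(a) - 1) - log(sin(a) + 1))/2)


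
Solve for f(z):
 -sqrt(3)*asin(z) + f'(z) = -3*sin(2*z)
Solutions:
 f(z) = C1 + sqrt(3)*(z*asin(z) + sqrt(1 - z^2)) + 3*cos(2*z)/2


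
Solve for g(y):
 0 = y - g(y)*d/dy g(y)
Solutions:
 g(y) = -sqrt(C1 + y^2)
 g(y) = sqrt(C1 + y^2)


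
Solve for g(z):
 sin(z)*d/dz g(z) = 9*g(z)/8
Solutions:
 g(z) = C1*(cos(z) - 1)^(9/16)/(cos(z) + 1)^(9/16)


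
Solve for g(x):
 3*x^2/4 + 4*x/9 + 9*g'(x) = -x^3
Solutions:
 g(x) = C1 - x^4/36 - x^3/36 - 2*x^2/81


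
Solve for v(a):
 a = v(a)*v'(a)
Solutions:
 v(a) = -sqrt(C1 + a^2)
 v(a) = sqrt(C1 + a^2)


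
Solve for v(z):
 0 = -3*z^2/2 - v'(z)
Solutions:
 v(z) = C1 - z^3/2


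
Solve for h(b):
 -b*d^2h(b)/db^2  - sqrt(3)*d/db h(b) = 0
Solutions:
 h(b) = C1 + C2*b^(1 - sqrt(3))


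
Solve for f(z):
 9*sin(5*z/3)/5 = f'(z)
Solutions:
 f(z) = C1 - 27*cos(5*z/3)/25


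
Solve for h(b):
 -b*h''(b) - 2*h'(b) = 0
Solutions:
 h(b) = C1 + C2/b


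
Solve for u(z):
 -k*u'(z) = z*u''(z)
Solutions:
 u(z) = C1 + z^(1 - re(k))*(C2*sin(log(z)*Abs(im(k))) + C3*cos(log(z)*im(k)))


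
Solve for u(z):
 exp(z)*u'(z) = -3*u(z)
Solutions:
 u(z) = C1*exp(3*exp(-z))


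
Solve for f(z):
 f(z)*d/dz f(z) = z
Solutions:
 f(z) = -sqrt(C1 + z^2)
 f(z) = sqrt(C1 + z^2)


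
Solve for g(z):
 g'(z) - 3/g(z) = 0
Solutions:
 g(z) = -sqrt(C1 + 6*z)
 g(z) = sqrt(C1 + 6*z)


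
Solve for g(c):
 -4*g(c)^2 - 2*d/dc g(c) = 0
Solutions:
 g(c) = 1/(C1 + 2*c)


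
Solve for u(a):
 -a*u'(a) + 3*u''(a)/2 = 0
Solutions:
 u(a) = C1 + C2*erfi(sqrt(3)*a/3)


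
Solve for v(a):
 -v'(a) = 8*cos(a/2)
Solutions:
 v(a) = C1 - 16*sin(a/2)


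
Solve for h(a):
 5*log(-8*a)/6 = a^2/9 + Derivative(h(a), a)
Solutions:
 h(a) = C1 - a^3/27 + 5*a*log(-a)/6 + 5*a*(-1 + 3*log(2))/6


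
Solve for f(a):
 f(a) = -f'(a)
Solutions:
 f(a) = C1*exp(-a)


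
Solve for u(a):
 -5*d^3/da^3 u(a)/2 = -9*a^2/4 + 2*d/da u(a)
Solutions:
 u(a) = C1 + C2*sin(2*sqrt(5)*a/5) + C3*cos(2*sqrt(5)*a/5) + 3*a^3/8 - 45*a/16


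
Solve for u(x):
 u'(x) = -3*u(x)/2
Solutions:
 u(x) = C1*exp(-3*x/2)


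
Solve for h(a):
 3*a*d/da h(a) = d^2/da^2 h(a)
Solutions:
 h(a) = C1 + C2*erfi(sqrt(6)*a/2)


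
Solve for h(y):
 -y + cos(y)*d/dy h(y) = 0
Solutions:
 h(y) = C1 + Integral(y/cos(y), y)


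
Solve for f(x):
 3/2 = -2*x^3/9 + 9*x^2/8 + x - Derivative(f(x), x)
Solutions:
 f(x) = C1 - x^4/18 + 3*x^3/8 + x^2/2 - 3*x/2


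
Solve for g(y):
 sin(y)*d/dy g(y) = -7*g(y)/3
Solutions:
 g(y) = C1*(cos(y) + 1)^(7/6)/(cos(y) - 1)^(7/6)


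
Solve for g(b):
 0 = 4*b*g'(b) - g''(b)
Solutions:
 g(b) = C1 + C2*erfi(sqrt(2)*b)


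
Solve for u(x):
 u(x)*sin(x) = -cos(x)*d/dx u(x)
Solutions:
 u(x) = C1*cos(x)


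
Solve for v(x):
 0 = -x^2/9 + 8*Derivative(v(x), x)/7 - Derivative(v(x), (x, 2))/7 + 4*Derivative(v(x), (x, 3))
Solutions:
 v(x) = C1 + 7*x^3/216 + 7*x^2/576 - 1561*x/2304 + (C2*sin(sqrt(895)*x/56) + C3*cos(sqrt(895)*x/56))*exp(x/56)


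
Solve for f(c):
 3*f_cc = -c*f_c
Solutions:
 f(c) = C1 + C2*erf(sqrt(6)*c/6)


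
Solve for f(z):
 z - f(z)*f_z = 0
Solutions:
 f(z) = -sqrt(C1 + z^2)
 f(z) = sqrt(C1 + z^2)


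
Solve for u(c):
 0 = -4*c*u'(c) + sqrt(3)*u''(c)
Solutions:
 u(c) = C1 + C2*erfi(sqrt(2)*3^(3/4)*c/3)


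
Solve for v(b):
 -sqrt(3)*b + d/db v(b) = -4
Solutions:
 v(b) = C1 + sqrt(3)*b^2/2 - 4*b


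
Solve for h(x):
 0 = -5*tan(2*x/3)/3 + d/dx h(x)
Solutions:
 h(x) = C1 - 5*log(cos(2*x/3))/2


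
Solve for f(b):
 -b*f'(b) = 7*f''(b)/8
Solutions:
 f(b) = C1 + C2*erf(2*sqrt(7)*b/7)


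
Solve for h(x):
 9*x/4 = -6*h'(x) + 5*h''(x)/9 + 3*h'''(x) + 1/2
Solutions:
 h(x) = C1 + C2*exp(x*(-5 + sqrt(5857))/54) + C3*exp(-x*(5 + sqrt(5857))/54) - 3*x^2/16 + 7*x/144


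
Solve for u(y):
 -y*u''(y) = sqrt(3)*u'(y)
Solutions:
 u(y) = C1 + C2*y^(1 - sqrt(3))


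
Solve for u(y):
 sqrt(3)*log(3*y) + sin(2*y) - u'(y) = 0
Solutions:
 u(y) = C1 + sqrt(3)*y*(log(y) - 1) + sqrt(3)*y*log(3) - cos(2*y)/2


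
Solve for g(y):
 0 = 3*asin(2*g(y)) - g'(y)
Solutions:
 Integral(1/asin(2*_y), (_y, g(y))) = C1 + 3*y


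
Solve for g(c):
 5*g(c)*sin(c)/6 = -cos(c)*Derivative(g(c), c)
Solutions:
 g(c) = C1*cos(c)^(5/6)


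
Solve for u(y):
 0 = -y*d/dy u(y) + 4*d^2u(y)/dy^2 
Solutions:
 u(y) = C1 + C2*erfi(sqrt(2)*y/4)


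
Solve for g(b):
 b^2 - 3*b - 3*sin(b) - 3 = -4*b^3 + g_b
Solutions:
 g(b) = C1 + b^4 + b^3/3 - 3*b^2/2 - 3*b + 3*cos(b)


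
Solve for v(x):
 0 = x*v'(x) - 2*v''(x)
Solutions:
 v(x) = C1 + C2*erfi(x/2)


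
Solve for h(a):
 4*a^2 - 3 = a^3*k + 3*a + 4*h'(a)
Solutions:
 h(a) = C1 - a^4*k/16 + a^3/3 - 3*a^2/8 - 3*a/4


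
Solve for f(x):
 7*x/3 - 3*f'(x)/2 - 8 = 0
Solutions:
 f(x) = C1 + 7*x^2/9 - 16*x/3


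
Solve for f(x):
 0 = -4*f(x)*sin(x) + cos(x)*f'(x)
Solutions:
 f(x) = C1/cos(x)^4


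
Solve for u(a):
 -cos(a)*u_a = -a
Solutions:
 u(a) = C1 + Integral(a/cos(a), a)


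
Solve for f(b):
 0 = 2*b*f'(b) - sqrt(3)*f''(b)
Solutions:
 f(b) = C1 + C2*erfi(3^(3/4)*b/3)


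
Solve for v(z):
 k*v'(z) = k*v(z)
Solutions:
 v(z) = C1*exp(z)


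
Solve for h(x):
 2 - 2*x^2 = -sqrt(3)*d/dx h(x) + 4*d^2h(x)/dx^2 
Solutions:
 h(x) = C1 + C2*exp(sqrt(3)*x/4) + 2*sqrt(3)*x^3/9 + 8*x^2/3 + 58*sqrt(3)*x/9


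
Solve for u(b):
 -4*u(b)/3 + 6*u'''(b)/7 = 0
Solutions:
 u(b) = C3*exp(42^(1/3)*b/3) + (C1*sin(14^(1/3)*3^(5/6)*b/6) + C2*cos(14^(1/3)*3^(5/6)*b/6))*exp(-42^(1/3)*b/6)


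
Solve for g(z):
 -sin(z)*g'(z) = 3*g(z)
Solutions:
 g(z) = C1*(cos(z) + 1)^(3/2)/(cos(z) - 1)^(3/2)


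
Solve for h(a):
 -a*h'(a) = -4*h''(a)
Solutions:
 h(a) = C1 + C2*erfi(sqrt(2)*a/4)


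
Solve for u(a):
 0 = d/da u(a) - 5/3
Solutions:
 u(a) = C1 + 5*a/3


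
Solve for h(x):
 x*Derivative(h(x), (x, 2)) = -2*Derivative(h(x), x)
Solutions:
 h(x) = C1 + C2/x


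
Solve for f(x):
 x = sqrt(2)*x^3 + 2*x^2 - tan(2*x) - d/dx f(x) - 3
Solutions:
 f(x) = C1 + sqrt(2)*x^4/4 + 2*x^3/3 - x^2/2 - 3*x + log(cos(2*x))/2


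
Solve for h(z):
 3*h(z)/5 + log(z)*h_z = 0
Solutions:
 h(z) = C1*exp(-3*li(z)/5)


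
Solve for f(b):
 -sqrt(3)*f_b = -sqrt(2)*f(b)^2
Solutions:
 f(b) = -3/(C1 + sqrt(6)*b)


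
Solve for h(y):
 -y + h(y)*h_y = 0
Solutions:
 h(y) = -sqrt(C1 + y^2)
 h(y) = sqrt(C1 + y^2)


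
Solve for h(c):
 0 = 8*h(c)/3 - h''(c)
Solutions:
 h(c) = C1*exp(-2*sqrt(6)*c/3) + C2*exp(2*sqrt(6)*c/3)


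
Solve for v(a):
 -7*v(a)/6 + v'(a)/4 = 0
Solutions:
 v(a) = C1*exp(14*a/3)


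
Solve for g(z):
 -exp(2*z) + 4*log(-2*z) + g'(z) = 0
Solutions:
 g(z) = C1 - 4*z*log(-z) + 4*z*(1 - log(2)) + exp(2*z)/2


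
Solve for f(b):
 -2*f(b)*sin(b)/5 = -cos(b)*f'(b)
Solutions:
 f(b) = C1/cos(b)^(2/5)


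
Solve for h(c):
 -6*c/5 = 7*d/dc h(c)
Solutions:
 h(c) = C1 - 3*c^2/35


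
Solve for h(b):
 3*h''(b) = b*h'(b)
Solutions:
 h(b) = C1 + C2*erfi(sqrt(6)*b/6)


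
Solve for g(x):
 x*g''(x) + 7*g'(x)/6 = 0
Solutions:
 g(x) = C1 + C2/x^(1/6)


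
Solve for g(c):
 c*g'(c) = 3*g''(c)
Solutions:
 g(c) = C1 + C2*erfi(sqrt(6)*c/6)


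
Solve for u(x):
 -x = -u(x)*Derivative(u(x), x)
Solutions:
 u(x) = -sqrt(C1 + x^2)
 u(x) = sqrt(C1 + x^2)


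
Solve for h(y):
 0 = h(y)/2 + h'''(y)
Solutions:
 h(y) = C3*exp(-2^(2/3)*y/2) + (C1*sin(2^(2/3)*sqrt(3)*y/4) + C2*cos(2^(2/3)*sqrt(3)*y/4))*exp(2^(2/3)*y/4)


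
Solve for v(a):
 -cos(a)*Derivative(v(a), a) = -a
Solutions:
 v(a) = C1 + Integral(a/cos(a), a)


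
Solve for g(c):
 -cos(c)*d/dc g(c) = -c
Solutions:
 g(c) = C1 + Integral(c/cos(c), c)


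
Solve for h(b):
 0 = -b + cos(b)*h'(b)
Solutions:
 h(b) = C1 + Integral(b/cos(b), b)


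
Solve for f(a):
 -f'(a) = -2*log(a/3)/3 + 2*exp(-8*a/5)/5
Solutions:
 f(a) = C1 + 2*a*log(a)/3 + 2*a*(-log(3) - 1)/3 + exp(-8*a/5)/4


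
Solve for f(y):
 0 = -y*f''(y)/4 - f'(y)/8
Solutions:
 f(y) = C1 + C2*sqrt(y)


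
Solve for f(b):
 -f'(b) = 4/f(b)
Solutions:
 f(b) = -sqrt(C1 - 8*b)
 f(b) = sqrt(C1 - 8*b)


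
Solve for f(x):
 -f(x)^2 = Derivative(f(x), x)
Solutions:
 f(x) = 1/(C1 + x)


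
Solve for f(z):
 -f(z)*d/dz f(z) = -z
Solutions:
 f(z) = -sqrt(C1 + z^2)
 f(z) = sqrt(C1 + z^2)


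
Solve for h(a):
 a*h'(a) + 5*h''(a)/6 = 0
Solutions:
 h(a) = C1 + C2*erf(sqrt(15)*a/5)


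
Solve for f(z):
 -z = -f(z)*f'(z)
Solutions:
 f(z) = -sqrt(C1 + z^2)
 f(z) = sqrt(C1 + z^2)


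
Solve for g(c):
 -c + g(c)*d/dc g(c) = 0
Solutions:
 g(c) = -sqrt(C1 + c^2)
 g(c) = sqrt(C1 + c^2)


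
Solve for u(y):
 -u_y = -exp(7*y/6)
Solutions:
 u(y) = C1 + 6*exp(7*y/6)/7


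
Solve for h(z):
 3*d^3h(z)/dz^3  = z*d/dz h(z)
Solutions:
 h(z) = C1 + Integral(C2*airyai(3^(2/3)*z/3) + C3*airybi(3^(2/3)*z/3), z)


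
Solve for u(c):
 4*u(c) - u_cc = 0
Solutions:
 u(c) = C1*exp(-2*c) + C2*exp(2*c)


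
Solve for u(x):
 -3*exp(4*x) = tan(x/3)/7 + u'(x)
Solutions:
 u(x) = C1 - 3*exp(4*x)/4 + 3*log(cos(x/3))/7


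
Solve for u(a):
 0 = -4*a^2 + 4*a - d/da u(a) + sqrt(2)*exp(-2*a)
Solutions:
 u(a) = C1 - 4*a^3/3 + 2*a^2 - sqrt(2)*exp(-2*a)/2


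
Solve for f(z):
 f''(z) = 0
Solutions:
 f(z) = C1 + C2*z


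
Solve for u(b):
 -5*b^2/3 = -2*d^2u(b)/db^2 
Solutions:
 u(b) = C1 + C2*b + 5*b^4/72


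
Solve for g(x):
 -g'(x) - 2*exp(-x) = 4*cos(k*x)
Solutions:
 g(x) = C1 + 2*exp(-x) - 4*sin(k*x)/k


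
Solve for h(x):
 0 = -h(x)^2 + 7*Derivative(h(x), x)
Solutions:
 h(x) = -7/(C1 + x)


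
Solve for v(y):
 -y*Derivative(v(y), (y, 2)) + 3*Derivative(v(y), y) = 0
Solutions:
 v(y) = C1 + C2*y^4


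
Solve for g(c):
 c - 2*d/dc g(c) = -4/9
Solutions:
 g(c) = C1 + c^2/4 + 2*c/9


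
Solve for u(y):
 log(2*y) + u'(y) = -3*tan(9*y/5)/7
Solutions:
 u(y) = C1 - y*log(y) - y*log(2) + y + 5*log(cos(9*y/5))/21


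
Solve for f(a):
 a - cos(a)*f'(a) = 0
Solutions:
 f(a) = C1 + Integral(a/cos(a), a)


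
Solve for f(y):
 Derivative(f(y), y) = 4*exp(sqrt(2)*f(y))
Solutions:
 f(y) = sqrt(2)*(2*log(-1/(C1 + 4*y)) - log(2))/4


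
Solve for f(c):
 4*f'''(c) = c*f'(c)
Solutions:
 f(c) = C1 + Integral(C2*airyai(2^(1/3)*c/2) + C3*airybi(2^(1/3)*c/2), c)


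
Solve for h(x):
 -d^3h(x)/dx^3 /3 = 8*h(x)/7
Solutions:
 h(x) = C3*exp(-2*3^(1/3)*7^(2/3)*x/7) + (C1*sin(3^(5/6)*7^(2/3)*x/7) + C2*cos(3^(5/6)*7^(2/3)*x/7))*exp(3^(1/3)*7^(2/3)*x/7)


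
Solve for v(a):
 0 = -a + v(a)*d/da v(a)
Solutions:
 v(a) = -sqrt(C1 + a^2)
 v(a) = sqrt(C1 + a^2)


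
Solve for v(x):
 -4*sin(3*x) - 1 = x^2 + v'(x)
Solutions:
 v(x) = C1 - x^3/3 - x + 4*cos(3*x)/3


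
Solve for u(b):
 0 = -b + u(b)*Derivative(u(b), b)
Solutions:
 u(b) = -sqrt(C1 + b^2)
 u(b) = sqrt(C1 + b^2)


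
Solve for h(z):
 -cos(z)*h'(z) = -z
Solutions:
 h(z) = C1 + Integral(z/cos(z), z)


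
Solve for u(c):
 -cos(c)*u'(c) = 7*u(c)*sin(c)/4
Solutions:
 u(c) = C1*cos(c)^(7/4)


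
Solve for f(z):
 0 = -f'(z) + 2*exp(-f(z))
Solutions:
 f(z) = log(C1 + 2*z)


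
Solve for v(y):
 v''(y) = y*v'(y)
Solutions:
 v(y) = C1 + C2*erfi(sqrt(2)*y/2)


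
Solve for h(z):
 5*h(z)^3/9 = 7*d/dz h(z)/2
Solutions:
 h(z) = -3*sqrt(14)*sqrt(-1/(C1 + 10*z))/2
 h(z) = 3*sqrt(14)*sqrt(-1/(C1 + 10*z))/2


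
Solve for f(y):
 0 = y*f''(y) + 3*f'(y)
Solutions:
 f(y) = C1 + C2/y^2


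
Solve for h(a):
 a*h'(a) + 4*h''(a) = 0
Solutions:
 h(a) = C1 + C2*erf(sqrt(2)*a/4)


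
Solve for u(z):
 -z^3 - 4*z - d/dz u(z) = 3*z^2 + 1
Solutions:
 u(z) = C1 - z^4/4 - z^3 - 2*z^2 - z


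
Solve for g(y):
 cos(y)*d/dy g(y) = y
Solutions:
 g(y) = C1 + Integral(y/cos(y), y)


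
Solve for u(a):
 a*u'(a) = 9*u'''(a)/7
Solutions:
 u(a) = C1 + Integral(C2*airyai(21^(1/3)*a/3) + C3*airybi(21^(1/3)*a/3), a)


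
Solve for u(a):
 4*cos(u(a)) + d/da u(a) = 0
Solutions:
 u(a) = pi - asin((C1 + exp(8*a))/(C1 - exp(8*a)))
 u(a) = asin((C1 + exp(8*a))/(C1 - exp(8*a)))


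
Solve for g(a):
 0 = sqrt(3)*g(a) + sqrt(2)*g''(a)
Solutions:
 g(a) = C1*sin(2^(3/4)*3^(1/4)*a/2) + C2*cos(2^(3/4)*3^(1/4)*a/2)


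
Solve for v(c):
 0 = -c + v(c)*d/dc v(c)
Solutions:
 v(c) = -sqrt(C1 + c^2)
 v(c) = sqrt(C1 + c^2)


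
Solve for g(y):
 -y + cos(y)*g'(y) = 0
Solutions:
 g(y) = C1 + Integral(y/cos(y), y)


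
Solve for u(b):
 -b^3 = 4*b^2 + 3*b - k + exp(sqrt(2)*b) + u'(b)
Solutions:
 u(b) = C1 - b^4/4 - 4*b^3/3 - 3*b^2/2 + b*k - sqrt(2)*exp(sqrt(2)*b)/2


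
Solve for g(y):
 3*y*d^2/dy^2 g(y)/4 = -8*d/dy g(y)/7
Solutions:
 g(y) = C1 + C2/y^(11/21)


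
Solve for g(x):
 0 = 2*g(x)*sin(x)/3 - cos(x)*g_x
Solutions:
 g(x) = C1/cos(x)^(2/3)


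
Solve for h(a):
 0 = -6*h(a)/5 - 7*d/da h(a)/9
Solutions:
 h(a) = C1*exp(-54*a/35)


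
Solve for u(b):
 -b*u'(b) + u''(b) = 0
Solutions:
 u(b) = C1 + C2*erfi(sqrt(2)*b/2)


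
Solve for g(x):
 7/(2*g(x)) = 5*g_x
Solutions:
 g(x) = -sqrt(C1 + 35*x)/5
 g(x) = sqrt(C1 + 35*x)/5


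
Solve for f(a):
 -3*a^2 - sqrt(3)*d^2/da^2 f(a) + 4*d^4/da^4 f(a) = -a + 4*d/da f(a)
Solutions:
 f(a) = C1 + C2*exp(-a*(3^(5/6)/(sqrt(144 - sqrt(3)) + 12)^(1/3) + 3^(2/3)*(sqrt(144 - sqrt(3)) + 12)^(1/3))/12)*sin(a*(-3^(1/6)*(sqrt(144 - sqrt(3)) + 12)^(1/3) + 3^(1/3)/(sqrt(144 - sqrt(3)) + 12)^(1/3))/4) + C3*exp(-a*(3^(5/6)/(sqrt(144 - sqrt(3)) + 12)^(1/3) + 3^(2/3)*(sqrt(144 - sqrt(3)) + 12)^(1/3))/12)*cos(a*(-3^(1/6)*(sqrt(144 - sqrt(3)) + 12)^(1/3) + 3^(1/3)/(sqrt(144 - sqrt(3)) + 12)^(1/3))/4) + C4*exp(a*(3^(5/6)/(sqrt(144 - sqrt(3)) + 12)^(1/3) + 3^(2/3)*(sqrt(144 - sqrt(3)) + 12)^(1/3))/6) - a^3/4 + a^2/8 + 3*sqrt(3)*a^2/16 - 9*a/32 - sqrt(3)*a/16


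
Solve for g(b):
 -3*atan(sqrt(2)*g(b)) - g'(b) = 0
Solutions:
 Integral(1/atan(sqrt(2)*_y), (_y, g(b))) = C1 - 3*b


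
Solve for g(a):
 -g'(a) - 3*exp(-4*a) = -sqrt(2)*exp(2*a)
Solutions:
 g(a) = C1 + sqrt(2)*exp(2*a)/2 + 3*exp(-4*a)/4


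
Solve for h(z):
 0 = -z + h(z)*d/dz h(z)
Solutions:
 h(z) = -sqrt(C1 + z^2)
 h(z) = sqrt(C1 + z^2)


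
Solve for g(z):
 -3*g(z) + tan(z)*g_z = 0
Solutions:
 g(z) = C1*sin(z)^3


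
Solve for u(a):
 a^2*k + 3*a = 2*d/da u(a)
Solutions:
 u(a) = C1 + a^3*k/6 + 3*a^2/4


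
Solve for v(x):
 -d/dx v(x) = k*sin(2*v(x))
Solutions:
 v(x) = pi - acos((-C1 - exp(4*k*x))/(C1 - exp(4*k*x)))/2
 v(x) = acos((-C1 - exp(4*k*x))/(C1 - exp(4*k*x)))/2


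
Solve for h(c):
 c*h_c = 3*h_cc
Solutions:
 h(c) = C1 + C2*erfi(sqrt(6)*c/6)


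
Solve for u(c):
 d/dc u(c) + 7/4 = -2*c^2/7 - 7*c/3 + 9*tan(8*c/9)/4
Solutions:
 u(c) = C1 - 2*c^3/21 - 7*c^2/6 - 7*c/4 - 81*log(cos(8*c/9))/32


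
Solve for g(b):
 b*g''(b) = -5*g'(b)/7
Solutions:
 g(b) = C1 + C2*b^(2/7)


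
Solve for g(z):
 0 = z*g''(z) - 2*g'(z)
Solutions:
 g(z) = C1 + C2*z^3


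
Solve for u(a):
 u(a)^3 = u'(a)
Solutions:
 u(a) = -sqrt(2)*sqrt(-1/(C1 + a))/2
 u(a) = sqrt(2)*sqrt(-1/(C1 + a))/2


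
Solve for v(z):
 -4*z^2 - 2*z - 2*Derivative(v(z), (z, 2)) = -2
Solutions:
 v(z) = C1 + C2*z - z^4/6 - z^3/6 + z^2/2


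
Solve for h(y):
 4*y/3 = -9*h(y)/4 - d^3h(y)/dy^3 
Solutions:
 h(y) = C3*exp(-2^(1/3)*3^(2/3)*y/2) - 16*y/27 + (C1*sin(3*2^(1/3)*3^(1/6)*y/4) + C2*cos(3*2^(1/3)*3^(1/6)*y/4))*exp(2^(1/3)*3^(2/3)*y/4)


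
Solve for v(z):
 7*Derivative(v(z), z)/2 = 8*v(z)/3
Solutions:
 v(z) = C1*exp(16*z/21)


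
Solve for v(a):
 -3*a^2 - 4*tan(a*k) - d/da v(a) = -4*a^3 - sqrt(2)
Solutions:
 v(a) = C1 + a^4 - a^3 + sqrt(2)*a - 4*Piecewise((-log(cos(a*k))/k, Ne(k, 0)), (0, True))


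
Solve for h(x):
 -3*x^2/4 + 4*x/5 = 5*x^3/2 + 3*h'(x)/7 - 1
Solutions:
 h(x) = C1 - 35*x^4/24 - 7*x^3/12 + 14*x^2/15 + 7*x/3


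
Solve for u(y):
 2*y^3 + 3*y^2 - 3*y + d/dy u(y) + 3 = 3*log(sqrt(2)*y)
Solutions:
 u(y) = C1 - y^4/2 - y^3 + 3*y^2/2 + 3*y*log(y) - 6*y + 3*y*log(2)/2


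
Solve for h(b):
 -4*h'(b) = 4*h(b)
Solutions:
 h(b) = C1*exp(-b)


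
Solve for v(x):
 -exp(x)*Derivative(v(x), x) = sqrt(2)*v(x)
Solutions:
 v(x) = C1*exp(sqrt(2)*exp(-x))


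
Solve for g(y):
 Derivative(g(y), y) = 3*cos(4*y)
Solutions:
 g(y) = C1 + 3*sin(4*y)/4


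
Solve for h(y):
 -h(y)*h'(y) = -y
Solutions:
 h(y) = -sqrt(C1 + y^2)
 h(y) = sqrt(C1 + y^2)


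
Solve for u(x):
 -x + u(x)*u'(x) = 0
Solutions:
 u(x) = -sqrt(C1 + x^2)
 u(x) = sqrt(C1 + x^2)


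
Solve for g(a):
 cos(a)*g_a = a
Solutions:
 g(a) = C1 + Integral(a/cos(a), a)


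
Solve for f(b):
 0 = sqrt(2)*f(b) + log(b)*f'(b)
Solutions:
 f(b) = C1*exp(-sqrt(2)*li(b))


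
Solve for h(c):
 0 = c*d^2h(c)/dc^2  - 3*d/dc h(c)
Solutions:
 h(c) = C1 + C2*c^4


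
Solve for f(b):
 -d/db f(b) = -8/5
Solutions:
 f(b) = C1 + 8*b/5


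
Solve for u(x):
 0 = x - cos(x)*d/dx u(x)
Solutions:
 u(x) = C1 + Integral(x/cos(x), x)


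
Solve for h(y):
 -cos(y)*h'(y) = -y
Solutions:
 h(y) = C1 + Integral(y/cos(y), y)


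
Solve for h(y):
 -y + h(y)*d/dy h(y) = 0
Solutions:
 h(y) = -sqrt(C1 + y^2)
 h(y) = sqrt(C1 + y^2)


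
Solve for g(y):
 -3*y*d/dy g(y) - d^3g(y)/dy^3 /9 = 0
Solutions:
 g(y) = C1 + Integral(C2*airyai(-3*y) + C3*airybi(-3*y), y)


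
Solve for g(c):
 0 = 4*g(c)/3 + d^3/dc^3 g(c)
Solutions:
 g(c) = C3*exp(-6^(2/3)*c/3) + (C1*sin(2^(2/3)*3^(1/6)*c/2) + C2*cos(2^(2/3)*3^(1/6)*c/2))*exp(6^(2/3)*c/6)


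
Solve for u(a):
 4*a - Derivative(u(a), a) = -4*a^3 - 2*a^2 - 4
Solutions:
 u(a) = C1 + a^4 + 2*a^3/3 + 2*a^2 + 4*a


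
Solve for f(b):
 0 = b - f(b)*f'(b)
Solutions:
 f(b) = -sqrt(C1 + b^2)
 f(b) = sqrt(C1 + b^2)


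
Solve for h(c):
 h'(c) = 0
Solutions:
 h(c) = C1


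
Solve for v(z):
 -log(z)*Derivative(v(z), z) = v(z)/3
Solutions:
 v(z) = C1*exp(-li(z)/3)


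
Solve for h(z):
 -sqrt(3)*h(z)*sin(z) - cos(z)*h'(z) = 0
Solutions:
 h(z) = C1*cos(z)^(sqrt(3))


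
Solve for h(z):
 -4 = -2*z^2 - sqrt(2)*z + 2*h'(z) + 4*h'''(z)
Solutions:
 h(z) = C1 + C2*sin(sqrt(2)*z/2) + C3*cos(sqrt(2)*z/2) + z^3/3 + sqrt(2)*z^2/4 - 6*z


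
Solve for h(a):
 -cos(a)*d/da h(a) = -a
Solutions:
 h(a) = C1 + Integral(a/cos(a), a)


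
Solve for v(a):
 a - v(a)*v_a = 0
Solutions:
 v(a) = -sqrt(C1 + a^2)
 v(a) = sqrt(C1 + a^2)


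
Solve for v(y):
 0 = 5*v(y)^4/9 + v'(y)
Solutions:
 v(y) = 3^(1/3)*(1/(C1 + 5*y))^(1/3)
 v(y) = (-3^(1/3) - 3^(5/6)*I)*(1/(C1 + 5*y))^(1/3)/2
 v(y) = (-3^(1/3) + 3^(5/6)*I)*(1/(C1 + 5*y))^(1/3)/2


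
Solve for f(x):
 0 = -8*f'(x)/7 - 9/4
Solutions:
 f(x) = C1 - 63*x/32


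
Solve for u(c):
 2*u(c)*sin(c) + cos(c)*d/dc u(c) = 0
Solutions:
 u(c) = C1*cos(c)^2


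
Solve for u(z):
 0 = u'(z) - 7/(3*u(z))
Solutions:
 u(z) = -sqrt(C1 + 42*z)/3
 u(z) = sqrt(C1 + 42*z)/3


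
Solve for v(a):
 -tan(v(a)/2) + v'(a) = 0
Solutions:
 v(a) = -2*asin(C1*exp(a/2)) + 2*pi
 v(a) = 2*asin(C1*exp(a/2))


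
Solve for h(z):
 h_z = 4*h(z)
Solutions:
 h(z) = C1*exp(4*z)


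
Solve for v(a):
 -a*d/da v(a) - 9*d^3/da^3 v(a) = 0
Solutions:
 v(a) = C1 + Integral(C2*airyai(-3^(1/3)*a/3) + C3*airybi(-3^(1/3)*a/3), a)


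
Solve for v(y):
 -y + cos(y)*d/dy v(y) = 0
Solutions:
 v(y) = C1 + Integral(y/cos(y), y)


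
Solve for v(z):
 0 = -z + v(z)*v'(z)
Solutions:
 v(z) = -sqrt(C1 + z^2)
 v(z) = sqrt(C1 + z^2)


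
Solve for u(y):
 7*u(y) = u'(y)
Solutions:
 u(y) = C1*exp(7*y)


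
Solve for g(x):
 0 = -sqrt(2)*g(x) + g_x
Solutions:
 g(x) = C1*exp(sqrt(2)*x)


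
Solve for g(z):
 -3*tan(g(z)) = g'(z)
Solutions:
 g(z) = pi - asin(C1*exp(-3*z))
 g(z) = asin(C1*exp(-3*z))


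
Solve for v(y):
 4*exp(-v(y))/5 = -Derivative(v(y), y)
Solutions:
 v(y) = log(C1 - 4*y/5)


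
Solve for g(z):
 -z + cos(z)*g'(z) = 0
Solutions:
 g(z) = C1 + Integral(z/cos(z), z)


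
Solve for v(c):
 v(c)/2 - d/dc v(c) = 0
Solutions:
 v(c) = C1*exp(c/2)


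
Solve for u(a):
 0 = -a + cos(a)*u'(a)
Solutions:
 u(a) = C1 + Integral(a/cos(a), a)


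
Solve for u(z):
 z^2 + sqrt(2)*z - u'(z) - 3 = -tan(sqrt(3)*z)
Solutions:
 u(z) = C1 + z^3/3 + sqrt(2)*z^2/2 - 3*z - sqrt(3)*log(cos(sqrt(3)*z))/3


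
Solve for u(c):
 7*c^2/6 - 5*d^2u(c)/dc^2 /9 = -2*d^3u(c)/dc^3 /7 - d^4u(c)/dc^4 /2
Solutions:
 u(c) = C1 + C2*c + C3*exp(c*(-6 + sqrt(526))/21) + C4*exp(-c*(6 + sqrt(526))/21) + 7*c^4/40 + 9*c^3/25 + 8559*c^2/3500


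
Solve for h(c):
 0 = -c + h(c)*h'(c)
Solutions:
 h(c) = -sqrt(C1 + c^2)
 h(c) = sqrt(C1 + c^2)


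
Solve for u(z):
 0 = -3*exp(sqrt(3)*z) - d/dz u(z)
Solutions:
 u(z) = C1 - sqrt(3)*exp(sqrt(3)*z)


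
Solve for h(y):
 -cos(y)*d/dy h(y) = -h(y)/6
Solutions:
 h(y) = C1*(sin(y) + 1)^(1/12)/(sin(y) - 1)^(1/12)


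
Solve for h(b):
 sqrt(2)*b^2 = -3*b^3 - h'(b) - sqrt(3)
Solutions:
 h(b) = C1 - 3*b^4/4 - sqrt(2)*b^3/3 - sqrt(3)*b


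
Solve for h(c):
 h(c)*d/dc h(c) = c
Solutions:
 h(c) = -sqrt(C1 + c^2)
 h(c) = sqrt(C1 + c^2)


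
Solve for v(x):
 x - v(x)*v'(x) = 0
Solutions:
 v(x) = -sqrt(C1 + x^2)
 v(x) = sqrt(C1 + x^2)


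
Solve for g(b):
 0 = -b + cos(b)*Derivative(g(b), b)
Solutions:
 g(b) = C1 + Integral(b/cos(b), b)


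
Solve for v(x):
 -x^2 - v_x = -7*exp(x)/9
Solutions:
 v(x) = C1 - x^3/3 + 7*exp(x)/9


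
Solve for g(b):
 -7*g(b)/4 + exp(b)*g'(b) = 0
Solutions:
 g(b) = C1*exp(-7*exp(-b)/4)


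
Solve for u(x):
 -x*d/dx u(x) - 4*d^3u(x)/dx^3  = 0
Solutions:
 u(x) = C1 + Integral(C2*airyai(-2^(1/3)*x/2) + C3*airybi(-2^(1/3)*x/2), x)


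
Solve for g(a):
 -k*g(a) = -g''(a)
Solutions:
 g(a) = C1*exp(-a*sqrt(k)) + C2*exp(a*sqrt(k))


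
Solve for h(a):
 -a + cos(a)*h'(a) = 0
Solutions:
 h(a) = C1 + Integral(a/cos(a), a)


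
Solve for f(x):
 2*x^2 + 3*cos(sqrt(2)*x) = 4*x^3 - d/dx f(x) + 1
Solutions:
 f(x) = C1 + x^4 - 2*x^3/3 + x - 3*sqrt(2)*sin(sqrt(2)*x)/2


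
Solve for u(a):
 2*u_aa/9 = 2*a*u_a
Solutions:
 u(a) = C1 + C2*erfi(3*sqrt(2)*a/2)


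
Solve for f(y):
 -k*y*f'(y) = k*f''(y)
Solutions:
 f(y) = C1 + C2*erf(sqrt(2)*y/2)


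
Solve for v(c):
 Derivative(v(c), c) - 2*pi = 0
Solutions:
 v(c) = C1 + 2*pi*c


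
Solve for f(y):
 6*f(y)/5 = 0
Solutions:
 f(y) = 0


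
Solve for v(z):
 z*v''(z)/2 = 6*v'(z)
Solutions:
 v(z) = C1 + C2*z^13


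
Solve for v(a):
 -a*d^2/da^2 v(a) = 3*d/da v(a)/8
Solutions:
 v(a) = C1 + C2*a^(5/8)


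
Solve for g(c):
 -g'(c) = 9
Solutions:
 g(c) = C1 - 9*c


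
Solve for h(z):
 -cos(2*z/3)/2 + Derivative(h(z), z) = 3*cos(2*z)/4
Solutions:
 h(z) = C1 + 3*sin(2*z/3)/4 + 3*sin(2*z)/8


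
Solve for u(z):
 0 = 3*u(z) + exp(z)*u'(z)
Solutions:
 u(z) = C1*exp(3*exp(-z))


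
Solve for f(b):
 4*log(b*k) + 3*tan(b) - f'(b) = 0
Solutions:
 f(b) = C1 + 4*b*log(b*k) - 4*b - 3*log(cos(b))


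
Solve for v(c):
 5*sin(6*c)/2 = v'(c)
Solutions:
 v(c) = C1 - 5*cos(6*c)/12


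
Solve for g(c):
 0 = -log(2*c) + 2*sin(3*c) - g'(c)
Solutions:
 g(c) = C1 - c*log(c) - c*log(2) + c - 2*cos(3*c)/3


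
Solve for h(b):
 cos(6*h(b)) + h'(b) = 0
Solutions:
 h(b) = -asin((C1 + exp(12*b))/(C1 - exp(12*b)))/6 + pi/6
 h(b) = asin((C1 + exp(12*b))/(C1 - exp(12*b)))/6


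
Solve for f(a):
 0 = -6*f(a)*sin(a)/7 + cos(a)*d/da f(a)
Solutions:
 f(a) = C1/cos(a)^(6/7)


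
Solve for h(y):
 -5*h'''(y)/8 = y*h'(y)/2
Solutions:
 h(y) = C1 + Integral(C2*airyai(-10^(2/3)*y/5) + C3*airybi(-10^(2/3)*y/5), y)


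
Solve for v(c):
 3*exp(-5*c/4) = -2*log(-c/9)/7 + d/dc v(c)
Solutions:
 v(c) = C1 + 2*c*log(-c)/7 + 2*c*(-2*log(3) - 1)/7 - 12*exp(-5*c/4)/5


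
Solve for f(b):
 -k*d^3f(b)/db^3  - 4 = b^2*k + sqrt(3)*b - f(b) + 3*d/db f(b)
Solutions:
 f(b) = C1*exp(2^(1/3)*b*(-2^(1/3)*(sqrt((1 + 4/k)/k^2) - 1/k)^(1/3)/2 + 1/(k*(sqrt((1 + 4/k)/k^2) - 1/k)^(1/3)))) + C2*exp(2^(1/3)*b*(2^(1/3)*(sqrt((1 + 4/k)/k^2) - 1/k)^(1/3)/4 - 2^(1/3)*sqrt(3)*I*(sqrt((1 + 4/k)/k^2) - 1/k)^(1/3)/4 + 2/(k*(-1 + sqrt(3)*I)*(sqrt((1 + 4/k)/k^2) - 1/k)^(1/3)))) + C3*exp(2^(1/3)*b*(2^(1/3)*(sqrt((1 + 4/k)/k^2) - 1/k)^(1/3)/4 + 2^(1/3)*sqrt(3)*I*(sqrt((1 + 4/k)/k^2) - 1/k)^(1/3)/4 - 2/(k*(1 + sqrt(3)*I)*(sqrt((1 + 4/k)/k^2) - 1/k)^(1/3)))) + b^2*k + 6*b*k + sqrt(3)*b + 18*k + 4 + 3*sqrt(3)


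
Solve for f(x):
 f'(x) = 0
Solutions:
 f(x) = C1


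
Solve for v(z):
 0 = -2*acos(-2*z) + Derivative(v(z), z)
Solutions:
 v(z) = C1 + 2*z*acos(-2*z) + sqrt(1 - 4*z^2)


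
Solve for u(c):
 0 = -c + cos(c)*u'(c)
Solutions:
 u(c) = C1 + Integral(c/cos(c), c)


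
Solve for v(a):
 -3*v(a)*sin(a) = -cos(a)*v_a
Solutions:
 v(a) = C1/cos(a)^3


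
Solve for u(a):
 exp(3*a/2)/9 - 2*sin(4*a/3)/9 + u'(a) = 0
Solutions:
 u(a) = C1 - 2*exp(3*a/2)/27 - cos(4*a/3)/6


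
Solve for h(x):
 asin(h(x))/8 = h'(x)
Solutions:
 Integral(1/asin(_y), (_y, h(x))) = C1 + x/8


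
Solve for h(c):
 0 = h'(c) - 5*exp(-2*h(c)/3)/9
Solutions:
 h(c) = 3*log(-sqrt(C1 + 5*c)) - 6*log(3) + 3*log(6)/2
 h(c) = 3*log(C1 + 5*c)/2 - 6*log(3) + 3*log(6)/2


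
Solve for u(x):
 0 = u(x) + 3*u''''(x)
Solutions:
 u(x) = (C1*sin(sqrt(2)*3^(3/4)*x/6) + C2*cos(sqrt(2)*3^(3/4)*x/6))*exp(-sqrt(2)*3^(3/4)*x/6) + (C3*sin(sqrt(2)*3^(3/4)*x/6) + C4*cos(sqrt(2)*3^(3/4)*x/6))*exp(sqrt(2)*3^(3/4)*x/6)


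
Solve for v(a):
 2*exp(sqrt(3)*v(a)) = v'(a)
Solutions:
 v(a) = sqrt(3)*(2*log(-1/(C1 + 2*a)) - log(3))/6


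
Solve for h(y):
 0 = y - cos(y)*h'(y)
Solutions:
 h(y) = C1 + Integral(y/cos(y), y)


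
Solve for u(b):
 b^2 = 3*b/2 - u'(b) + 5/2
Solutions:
 u(b) = C1 - b^3/3 + 3*b^2/4 + 5*b/2


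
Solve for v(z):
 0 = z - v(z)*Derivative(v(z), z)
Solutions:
 v(z) = -sqrt(C1 + z^2)
 v(z) = sqrt(C1 + z^2)


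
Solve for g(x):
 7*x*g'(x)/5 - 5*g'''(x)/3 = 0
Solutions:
 g(x) = C1 + Integral(C2*airyai(105^(1/3)*x/5) + C3*airybi(105^(1/3)*x/5), x)


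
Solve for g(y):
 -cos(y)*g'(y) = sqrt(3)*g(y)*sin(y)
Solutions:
 g(y) = C1*cos(y)^(sqrt(3))


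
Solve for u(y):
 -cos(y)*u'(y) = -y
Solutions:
 u(y) = C1 + Integral(y/cos(y), y)


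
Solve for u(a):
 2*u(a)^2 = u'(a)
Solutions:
 u(a) = -1/(C1 + 2*a)


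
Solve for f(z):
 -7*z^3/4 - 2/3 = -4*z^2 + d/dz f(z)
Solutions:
 f(z) = C1 - 7*z^4/16 + 4*z^3/3 - 2*z/3


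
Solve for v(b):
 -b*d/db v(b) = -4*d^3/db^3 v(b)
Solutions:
 v(b) = C1 + Integral(C2*airyai(2^(1/3)*b/2) + C3*airybi(2^(1/3)*b/2), b)


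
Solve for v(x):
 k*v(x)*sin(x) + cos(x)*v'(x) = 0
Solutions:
 v(x) = C1*exp(k*log(cos(x)))


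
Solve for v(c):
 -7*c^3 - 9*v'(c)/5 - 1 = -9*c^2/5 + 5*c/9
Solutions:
 v(c) = C1 - 35*c^4/36 + c^3/3 - 25*c^2/162 - 5*c/9


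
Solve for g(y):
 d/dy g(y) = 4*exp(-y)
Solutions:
 g(y) = C1 - 4*exp(-y)


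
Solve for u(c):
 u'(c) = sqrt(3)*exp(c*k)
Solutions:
 u(c) = C1 + sqrt(3)*exp(c*k)/k


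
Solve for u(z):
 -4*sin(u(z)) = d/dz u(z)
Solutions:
 u(z) = -acos((-C1 - exp(8*z))/(C1 - exp(8*z))) + 2*pi
 u(z) = acos((-C1 - exp(8*z))/(C1 - exp(8*z)))


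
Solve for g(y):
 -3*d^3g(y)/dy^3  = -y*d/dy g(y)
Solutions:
 g(y) = C1 + Integral(C2*airyai(3^(2/3)*y/3) + C3*airybi(3^(2/3)*y/3), y)


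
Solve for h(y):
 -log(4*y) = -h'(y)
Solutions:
 h(y) = C1 + y*log(y) - y + y*log(4)


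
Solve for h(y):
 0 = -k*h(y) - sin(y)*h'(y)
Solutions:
 h(y) = C1*exp(k*(-log(cos(y) - 1) + log(cos(y) + 1))/2)


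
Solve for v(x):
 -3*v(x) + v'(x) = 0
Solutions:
 v(x) = C1*exp(3*x)


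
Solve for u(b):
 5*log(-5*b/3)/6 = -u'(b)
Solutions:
 u(b) = C1 - 5*b*log(-b)/6 + 5*b*(-log(5) + 1 + log(3))/6


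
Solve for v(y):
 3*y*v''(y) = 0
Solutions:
 v(y) = C1 + C2*y


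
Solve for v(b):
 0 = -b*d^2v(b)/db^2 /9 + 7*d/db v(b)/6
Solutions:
 v(b) = C1 + C2*b^(23/2)


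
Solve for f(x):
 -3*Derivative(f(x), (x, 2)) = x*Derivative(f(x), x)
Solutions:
 f(x) = C1 + C2*erf(sqrt(6)*x/6)


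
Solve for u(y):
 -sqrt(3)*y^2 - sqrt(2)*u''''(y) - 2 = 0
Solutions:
 u(y) = C1 + C2*y + C3*y^2 + C4*y^3 - sqrt(6)*y^6/720 - sqrt(2)*y^4/24


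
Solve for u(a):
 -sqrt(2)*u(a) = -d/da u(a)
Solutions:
 u(a) = C1*exp(sqrt(2)*a)


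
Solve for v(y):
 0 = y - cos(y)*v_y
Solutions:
 v(y) = C1 + Integral(y/cos(y), y)


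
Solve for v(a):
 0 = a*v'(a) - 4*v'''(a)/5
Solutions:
 v(a) = C1 + Integral(C2*airyai(10^(1/3)*a/2) + C3*airybi(10^(1/3)*a/2), a)


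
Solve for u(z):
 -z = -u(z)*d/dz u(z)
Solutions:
 u(z) = -sqrt(C1 + z^2)
 u(z) = sqrt(C1 + z^2)


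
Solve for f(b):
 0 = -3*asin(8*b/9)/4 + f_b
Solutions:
 f(b) = C1 + 3*b*asin(8*b/9)/4 + 3*sqrt(81 - 64*b^2)/32


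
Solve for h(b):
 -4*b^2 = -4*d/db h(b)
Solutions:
 h(b) = C1 + b^3/3


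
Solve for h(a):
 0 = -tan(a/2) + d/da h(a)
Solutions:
 h(a) = C1 - 2*log(cos(a/2))


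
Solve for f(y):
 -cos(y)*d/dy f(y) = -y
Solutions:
 f(y) = C1 + Integral(y/cos(y), y)


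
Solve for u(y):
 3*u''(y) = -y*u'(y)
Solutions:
 u(y) = C1 + C2*erf(sqrt(6)*y/6)


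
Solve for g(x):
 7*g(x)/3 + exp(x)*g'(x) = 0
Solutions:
 g(x) = C1*exp(7*exp(-x)/3)


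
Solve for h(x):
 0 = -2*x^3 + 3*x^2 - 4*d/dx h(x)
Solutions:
 h(x) = C1 - x^4/8 + x^3/4


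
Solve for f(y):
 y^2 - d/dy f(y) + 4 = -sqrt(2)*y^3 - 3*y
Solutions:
 f(y) = C1 + sqrt(2)*y^4/4 + y^3/3 + 3*y^2/2 + 4*y


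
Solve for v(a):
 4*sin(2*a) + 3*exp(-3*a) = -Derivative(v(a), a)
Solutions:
 v(a) = C1 + 2*cos(2*a) + exp(-3*a)


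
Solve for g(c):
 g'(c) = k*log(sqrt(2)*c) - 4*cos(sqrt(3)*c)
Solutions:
 g(c) = C1 + c*k*(log(c) - 1) + c*k*log(2)/2 - 4*sqrt(3)*sin(sqrt(3)*c)/3


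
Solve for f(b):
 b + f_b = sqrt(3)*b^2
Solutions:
 f(b) = C1 + sqrt(3)*b^3/3 - b^2/2


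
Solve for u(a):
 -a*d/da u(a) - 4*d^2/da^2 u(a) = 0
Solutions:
 u(a) = C1 + C2*erf(sqrt(2)*a/4)


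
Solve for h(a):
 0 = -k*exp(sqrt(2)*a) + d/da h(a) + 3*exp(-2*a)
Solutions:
 h(a) = C1 + sqrt(2)*k*exp(sqrt(2)*a)/2 + 3*exp(-2*a)/2


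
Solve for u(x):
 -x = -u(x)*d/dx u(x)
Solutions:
 u(x) = -sqrt(C1 + x^2)
 u(x) = sqrt(C1 + x^2)


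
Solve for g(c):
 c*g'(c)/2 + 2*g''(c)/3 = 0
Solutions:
 g(c) = C1 + C2*erf(sqrt(6)*c/4)


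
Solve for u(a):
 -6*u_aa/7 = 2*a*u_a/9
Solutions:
 u(a) = C1 + C2*erf(sqrt(42)*a/18)


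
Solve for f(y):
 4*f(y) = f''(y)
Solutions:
 f(y) = C1*exp(-2*y) + C2*exp(2*y)


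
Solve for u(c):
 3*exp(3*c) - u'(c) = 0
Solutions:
 u(c) = C1 + exp(3*c)


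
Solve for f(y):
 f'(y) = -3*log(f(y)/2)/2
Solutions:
 -2*Integral(1/(-log(_y) + log(2)), (_y, f(y)))/3 = C1 - y
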